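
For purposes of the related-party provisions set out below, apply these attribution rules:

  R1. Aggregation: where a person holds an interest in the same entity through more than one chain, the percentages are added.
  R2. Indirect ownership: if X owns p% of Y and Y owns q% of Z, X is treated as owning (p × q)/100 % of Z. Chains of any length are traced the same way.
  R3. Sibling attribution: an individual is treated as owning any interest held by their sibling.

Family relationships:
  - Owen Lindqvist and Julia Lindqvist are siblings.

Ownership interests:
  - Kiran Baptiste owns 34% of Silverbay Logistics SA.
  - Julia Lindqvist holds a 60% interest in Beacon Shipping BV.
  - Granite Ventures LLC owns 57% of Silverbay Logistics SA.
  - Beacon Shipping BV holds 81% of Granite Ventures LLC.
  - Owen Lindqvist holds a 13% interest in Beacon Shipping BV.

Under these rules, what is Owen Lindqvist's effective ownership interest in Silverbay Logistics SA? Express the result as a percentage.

33.7041%

By sibling attribution (R3), Owen Lindqvist is treated as also owning Julia Lindqvist's interest in Beacon Shipping BV, giving 13% + 60% = 73%.
Chain via Beacon Shipping BV → Granite Ventures LLC (R2): 73% × 81% × 57% = 33.7041% of Silverbay Logistics SA.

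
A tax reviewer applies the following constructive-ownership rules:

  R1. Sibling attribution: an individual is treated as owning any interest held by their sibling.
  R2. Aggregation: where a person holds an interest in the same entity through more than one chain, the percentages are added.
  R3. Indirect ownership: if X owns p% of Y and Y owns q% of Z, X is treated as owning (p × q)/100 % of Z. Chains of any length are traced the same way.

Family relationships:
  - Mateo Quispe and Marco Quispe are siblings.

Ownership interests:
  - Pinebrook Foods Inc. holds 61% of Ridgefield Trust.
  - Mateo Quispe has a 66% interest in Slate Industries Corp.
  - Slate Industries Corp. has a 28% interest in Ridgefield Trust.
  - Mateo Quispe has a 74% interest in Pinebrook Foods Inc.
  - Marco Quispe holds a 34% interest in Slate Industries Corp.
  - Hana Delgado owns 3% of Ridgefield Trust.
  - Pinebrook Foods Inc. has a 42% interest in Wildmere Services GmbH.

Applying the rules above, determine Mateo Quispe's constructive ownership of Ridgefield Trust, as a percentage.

By sibling attribution (R1), Mateo Quispe is treated as also owning Marco Quispe's interest in Slate Industries Corp, giving 66% + 34% = 100%.
Chain via Slate Industries Corp. (R3): 100% × 28% = 28% of Ridgefield Trust.
Chain via Pinebrook Foods Inc. (R3): 74% × 61% = 45.14% of Ridgefield Trust.
Aggregating (R2): 28% + 45.14% = 73.14%.

73.14%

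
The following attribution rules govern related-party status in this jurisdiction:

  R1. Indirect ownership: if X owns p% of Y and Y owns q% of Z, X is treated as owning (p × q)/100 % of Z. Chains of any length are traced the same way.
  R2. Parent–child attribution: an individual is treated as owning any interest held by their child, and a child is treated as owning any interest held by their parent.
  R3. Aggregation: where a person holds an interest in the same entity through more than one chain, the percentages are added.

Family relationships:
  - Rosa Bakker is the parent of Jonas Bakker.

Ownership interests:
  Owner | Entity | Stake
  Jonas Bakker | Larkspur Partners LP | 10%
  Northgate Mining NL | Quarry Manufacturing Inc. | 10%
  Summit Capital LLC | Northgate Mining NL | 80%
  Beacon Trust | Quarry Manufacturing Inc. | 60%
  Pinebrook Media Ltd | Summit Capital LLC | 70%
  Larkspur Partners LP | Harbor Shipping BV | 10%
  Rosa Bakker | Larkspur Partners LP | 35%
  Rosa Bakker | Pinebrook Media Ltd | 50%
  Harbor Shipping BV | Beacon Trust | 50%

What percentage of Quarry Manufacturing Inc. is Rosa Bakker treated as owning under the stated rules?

4.15%

By parent–child attribution (R2), Rosa Bakker is treated as also owning Jonas Bakker's interest in Larkspur Partners LP, giving 35% + 10% = 45%.
Chain via Larkspur Partners LP → Harbor Shipping BV → Beacon Trust (R1): 45% × 10% × 50% × 60% = 1.35% of Quarry Manufacturing Inc.
Chain via Pinebrook Media Ltd → Summit Capital LLC → Northgate Mining NL (R1): 50% × 70% × 80% × 10% = 2.8% of Quarry Manufacturing Inc.
Aggregating (R3): 1.35% + 2.8% = 4.15%.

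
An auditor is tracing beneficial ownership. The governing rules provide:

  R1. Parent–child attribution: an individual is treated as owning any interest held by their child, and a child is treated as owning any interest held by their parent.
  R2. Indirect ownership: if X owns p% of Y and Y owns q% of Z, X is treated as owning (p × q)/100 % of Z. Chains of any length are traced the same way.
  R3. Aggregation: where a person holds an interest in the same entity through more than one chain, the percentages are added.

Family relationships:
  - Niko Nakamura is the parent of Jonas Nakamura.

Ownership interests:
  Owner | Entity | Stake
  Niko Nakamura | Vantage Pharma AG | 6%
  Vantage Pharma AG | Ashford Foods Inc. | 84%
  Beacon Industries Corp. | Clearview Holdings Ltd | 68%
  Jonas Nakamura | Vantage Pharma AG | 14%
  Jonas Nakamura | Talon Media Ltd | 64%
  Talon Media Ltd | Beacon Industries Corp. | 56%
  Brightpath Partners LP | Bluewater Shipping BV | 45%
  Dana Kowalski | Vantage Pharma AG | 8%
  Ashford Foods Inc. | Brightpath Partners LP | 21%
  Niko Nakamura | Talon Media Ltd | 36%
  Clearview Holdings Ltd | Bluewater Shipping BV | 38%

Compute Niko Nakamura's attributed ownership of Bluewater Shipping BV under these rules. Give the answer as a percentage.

16.058%

By parent–child attribution (R1), Niko Nakamura is treated as also owning Jonas Nakamura's interest in Vantage Pharma AG, giving 6% + 14% = 20%.
By parent–child attribution (R1), Niko Nakamura is treated as also owning Jonas Nakamura's interest in Talon Media Ltd, giving 36% + 64% = 100%.
Chain via Vantage Pharma AG → Ashford Foods Inc. → Brightpath Partners LP (R2): 20% × 84% × 21% × 45% = 1.5876% of Bluewater Shipping BV.
Chain via Talon Media Ltd → Beacon Industries Corp. → Clearview Holdings Ltd (R2): 100% × 56% × 68% × 38% = 14.4704% of Bluewater Shipping BV.
Aggregating (R3): 1.5876% + 14.4704% = 16.058%.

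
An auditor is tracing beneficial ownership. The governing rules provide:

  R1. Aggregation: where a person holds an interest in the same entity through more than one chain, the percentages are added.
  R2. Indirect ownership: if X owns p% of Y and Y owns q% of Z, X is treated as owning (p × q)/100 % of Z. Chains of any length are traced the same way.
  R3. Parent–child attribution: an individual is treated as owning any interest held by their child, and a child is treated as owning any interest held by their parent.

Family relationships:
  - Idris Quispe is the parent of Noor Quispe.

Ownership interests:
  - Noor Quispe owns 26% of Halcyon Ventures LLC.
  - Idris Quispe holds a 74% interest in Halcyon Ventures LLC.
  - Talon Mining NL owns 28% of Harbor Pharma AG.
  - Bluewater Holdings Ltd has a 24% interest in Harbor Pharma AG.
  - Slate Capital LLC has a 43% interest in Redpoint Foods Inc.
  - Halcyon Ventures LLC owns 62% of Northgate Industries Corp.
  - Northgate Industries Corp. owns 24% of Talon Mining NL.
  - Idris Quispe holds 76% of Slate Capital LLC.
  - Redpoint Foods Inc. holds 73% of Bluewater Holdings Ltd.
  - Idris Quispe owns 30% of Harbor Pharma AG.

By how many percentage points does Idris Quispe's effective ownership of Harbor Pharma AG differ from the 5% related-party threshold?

By parent–child attribution (R3), Idris Quispe is treated as also owning Noor Quispe's interest in Halcyon Ventures LLC, giving 74% + 26% = 100%.
Chain via Halcyon Ventures LLC → Northgate Industries Corp. → Talon Mining NL (R2): 100% × 62% × 24% × 28% = 4.1664% of Harbor Pharma AG.
Chain via Slate Capital LLC → Redpoint Foods Inc. → Bluewater Holdings Ltd (R2): 76% × 43% × 73% × 24% = 5.725536% of Harbor Pharma AG.
Direct interest in Harbor Pharma AG: 30%.
Aggregating (R1): 4.1664% + 5.725536% + 30% = 39.891936%.
39.891936% exceeds the 5% threshold by 34.891936 percentage points.

34.891936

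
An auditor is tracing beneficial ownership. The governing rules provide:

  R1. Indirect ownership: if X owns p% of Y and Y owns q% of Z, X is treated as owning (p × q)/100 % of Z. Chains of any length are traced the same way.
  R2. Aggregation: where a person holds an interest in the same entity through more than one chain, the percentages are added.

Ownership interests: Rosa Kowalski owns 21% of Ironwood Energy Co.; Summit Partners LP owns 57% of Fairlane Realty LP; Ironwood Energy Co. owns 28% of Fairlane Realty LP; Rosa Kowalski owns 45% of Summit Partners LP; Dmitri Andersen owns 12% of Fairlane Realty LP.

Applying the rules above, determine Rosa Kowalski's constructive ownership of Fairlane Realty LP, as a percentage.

Chain via Summit Partners LP (R1): 45% × 57% = 25.65% of Fairlane Realty LP.
Chain via Ironwood Energy Co. (R1): 21% × 28% = 5.88% of Fairlane Realty LP.
Aggregating (R2): 25.65% + 5.88% = 31.53%.

31.53%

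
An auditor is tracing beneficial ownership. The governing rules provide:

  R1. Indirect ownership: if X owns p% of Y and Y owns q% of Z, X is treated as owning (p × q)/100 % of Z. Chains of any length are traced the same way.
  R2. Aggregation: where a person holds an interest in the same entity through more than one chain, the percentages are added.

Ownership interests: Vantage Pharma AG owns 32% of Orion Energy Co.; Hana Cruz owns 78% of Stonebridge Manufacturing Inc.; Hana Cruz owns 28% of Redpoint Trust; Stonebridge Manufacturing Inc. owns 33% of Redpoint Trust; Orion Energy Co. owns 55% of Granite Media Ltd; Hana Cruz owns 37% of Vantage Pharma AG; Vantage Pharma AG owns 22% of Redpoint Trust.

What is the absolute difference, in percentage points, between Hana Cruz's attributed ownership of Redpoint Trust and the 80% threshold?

18.12

Chain via Stonebridge Manufacturing Inc. (R1): 78% × 33% = 25.74% of Redpoint Trust.
Chain via Vantage Pharma AG (R1): 37% × 22% = 8.14% of Redpoint Trust.
Direct interest in Redpoint Trust: 28%.
Aggregating (R2): 25.74% + 8.14% + 28% = 61.88%.
61.88% falls short of the 80% threshold by 18.12 percentage points.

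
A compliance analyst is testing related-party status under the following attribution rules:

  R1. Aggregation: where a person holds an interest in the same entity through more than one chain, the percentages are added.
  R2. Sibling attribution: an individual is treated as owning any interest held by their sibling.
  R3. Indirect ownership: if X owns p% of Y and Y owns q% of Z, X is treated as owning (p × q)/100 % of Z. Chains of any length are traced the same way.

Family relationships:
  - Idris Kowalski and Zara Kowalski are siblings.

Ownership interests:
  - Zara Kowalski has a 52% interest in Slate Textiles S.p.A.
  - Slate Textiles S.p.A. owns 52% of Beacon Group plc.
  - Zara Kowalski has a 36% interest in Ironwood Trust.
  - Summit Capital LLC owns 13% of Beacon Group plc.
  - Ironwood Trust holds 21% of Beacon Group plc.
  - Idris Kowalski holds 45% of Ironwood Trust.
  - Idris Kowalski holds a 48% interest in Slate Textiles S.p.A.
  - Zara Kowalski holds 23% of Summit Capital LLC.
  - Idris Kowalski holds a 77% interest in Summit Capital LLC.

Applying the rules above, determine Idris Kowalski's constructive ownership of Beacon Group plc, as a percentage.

82.01%

By sibling attribution (R2), Idris Kowalski is treated as also owning Zara Kowalski's interest in Summit Capital LLC, giving 77% + 23% = 100%.
By sibling attribution (R2), Idris Kowalski is treated as also owning Zara Kowalski's interest in Ironwood Trust, giving 45% + 36% = 81%.
By sibling attribution (R2), Idris Kowalski is treated as also owning Zara Kowalski's interest in Slate Textiles S.p.A, giving 48% + 52% = 100%.
Chain via Summit Capital LLC (R3): 100% × 13% = 13% of Beacon Group plc.
Chain via Ironwood Trust (R3): 81% × 21% = 17.01% of Beacon Group plc.
Chain via Slate Textiles S.p.A. (R3): 100% × 52% = 52% of Beacon Group plc.
Aggregating (R1): 13% + 17.01% + 52% = 82.01%.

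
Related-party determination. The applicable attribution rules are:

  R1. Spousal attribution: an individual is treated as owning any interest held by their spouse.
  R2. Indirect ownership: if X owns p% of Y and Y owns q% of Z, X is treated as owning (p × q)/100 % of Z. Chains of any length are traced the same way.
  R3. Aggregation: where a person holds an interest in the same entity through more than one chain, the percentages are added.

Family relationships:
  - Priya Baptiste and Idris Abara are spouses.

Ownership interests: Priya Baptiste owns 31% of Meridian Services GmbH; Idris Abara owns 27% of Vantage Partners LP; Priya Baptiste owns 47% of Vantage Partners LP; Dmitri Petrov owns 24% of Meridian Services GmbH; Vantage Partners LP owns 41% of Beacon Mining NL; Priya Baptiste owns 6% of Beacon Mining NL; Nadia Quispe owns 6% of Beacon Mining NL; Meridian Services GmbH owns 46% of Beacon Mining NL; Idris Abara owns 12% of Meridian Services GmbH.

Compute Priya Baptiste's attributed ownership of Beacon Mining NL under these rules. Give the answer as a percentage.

By spousal attribution (R1), Priya Baptiste is treated as also owning Idris Abara's interest in Vantage Partners LP, giving 47% + 27% = 74%.
By spousal attribution (R1), Priya Baptiste is treated as also owning Idris Abara's interest in Meridian Services GmbH, giving 31% + 12% = 43%.
Chain via Vantage Partners LP (R2): 74% × 41% = 30.34% of Beacon Mining NL.
Chain via Meridian Services GmbH (R2): 43% × 46% = 19.78% of Beacon Mining NL.
Direct interest in Beacon Mining NL: 6%.
Aggregating (R3): 30.34% + 19.78% + 6% = 56.12%.

56.12%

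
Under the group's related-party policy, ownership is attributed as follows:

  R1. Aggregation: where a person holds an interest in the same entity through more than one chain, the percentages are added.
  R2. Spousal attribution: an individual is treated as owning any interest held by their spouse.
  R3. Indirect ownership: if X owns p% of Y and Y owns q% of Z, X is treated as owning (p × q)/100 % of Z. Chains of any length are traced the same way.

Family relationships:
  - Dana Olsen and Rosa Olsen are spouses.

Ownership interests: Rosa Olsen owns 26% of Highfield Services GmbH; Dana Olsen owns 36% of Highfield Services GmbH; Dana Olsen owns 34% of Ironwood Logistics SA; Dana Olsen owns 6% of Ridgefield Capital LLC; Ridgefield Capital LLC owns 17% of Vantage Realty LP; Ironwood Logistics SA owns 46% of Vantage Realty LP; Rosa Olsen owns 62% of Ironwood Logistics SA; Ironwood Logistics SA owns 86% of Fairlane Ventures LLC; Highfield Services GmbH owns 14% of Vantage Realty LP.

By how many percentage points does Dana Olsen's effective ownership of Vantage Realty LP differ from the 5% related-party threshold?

By spousal attribution (R2), Dana Olsen is treated as also owning Rosa Olsen's interest in Ironwood Logistics SA, giving 34% + 62% = 96%.
By spousal attribution (R2), Dana Olsen is treated as also owning Rosa Olsen's interest in Highfield Services GmbH, giving 36% + 26% = 62%.
Chain via Ridgefield Capital LLC (R3): 6% × 17% = 1.02% of Vantage Realty LP.
Chain via Ironwood Logistics SA (R3): 96% × 46% = 44.16% of Vantage Realty LP.
Chain via Highfield Services GmbH (R3): 62% × 14% = 8.68% of Vantage Realty LP.
Aggregating (R1): 1.02% + 44.16% + 8.68% = 53.86%.
53.86% exceeds the 5% threshold by 48.86 percentage points.

48.86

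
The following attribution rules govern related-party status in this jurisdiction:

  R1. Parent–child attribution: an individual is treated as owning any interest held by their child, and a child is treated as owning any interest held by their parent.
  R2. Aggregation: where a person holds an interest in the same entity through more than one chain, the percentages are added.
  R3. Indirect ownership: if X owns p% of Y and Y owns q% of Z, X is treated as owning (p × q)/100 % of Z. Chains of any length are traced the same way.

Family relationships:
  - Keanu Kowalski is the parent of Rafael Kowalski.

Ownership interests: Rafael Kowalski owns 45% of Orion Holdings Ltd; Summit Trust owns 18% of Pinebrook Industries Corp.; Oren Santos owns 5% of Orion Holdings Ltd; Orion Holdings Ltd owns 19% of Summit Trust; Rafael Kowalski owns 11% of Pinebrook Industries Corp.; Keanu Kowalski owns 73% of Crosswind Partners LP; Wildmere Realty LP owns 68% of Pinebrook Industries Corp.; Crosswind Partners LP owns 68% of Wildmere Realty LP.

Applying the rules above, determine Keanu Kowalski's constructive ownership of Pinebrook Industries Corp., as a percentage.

46.2942%

By parent–child attribution (R1), Keanu Kowalski is treated as owning Rafael Kowalski's 45% interest in Orion Holdings Ltd.
By parent–child attribution (R1), Keanu Kowalski is treated as owning Rafael Kowalski's 11% interest in Pinebrook Industries Corp.
Chain via Crosswind Partners LP → Wildmere Realty LP (R3): 73% × 68% × 68% = 33.7552% of Pinebrook Industries Corp.
Chain via Orion Holdings Ltd → Summit Trust (R3): 45% × 19% × 18% = 1.539% of Pinebrook Industries Corp.
Direct interest in Pinebrook Industries Corp: 11%.
Aggregating (R2): 33.7552% + 1.539% + 11% = 46.2942%.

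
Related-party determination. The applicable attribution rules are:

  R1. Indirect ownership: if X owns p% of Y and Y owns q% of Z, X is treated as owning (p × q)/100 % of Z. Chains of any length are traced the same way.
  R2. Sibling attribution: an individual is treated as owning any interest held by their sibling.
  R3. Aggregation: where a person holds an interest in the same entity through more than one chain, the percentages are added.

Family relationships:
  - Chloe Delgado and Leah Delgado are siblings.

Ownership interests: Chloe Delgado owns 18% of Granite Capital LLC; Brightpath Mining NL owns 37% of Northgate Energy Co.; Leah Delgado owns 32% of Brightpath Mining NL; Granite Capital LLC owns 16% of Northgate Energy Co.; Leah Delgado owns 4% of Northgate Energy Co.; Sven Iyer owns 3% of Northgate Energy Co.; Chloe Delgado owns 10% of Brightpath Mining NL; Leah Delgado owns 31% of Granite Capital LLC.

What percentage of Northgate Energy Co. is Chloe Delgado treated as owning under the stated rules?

27.38%

By sibling attribution (R2), Chloe Delgado is treated as also owning Leah Delgado's interest in Brightpath Mining NL, giving 10% + 32% = 42%.
By sibling attribution (R2), Chloe Delgado is treated as also owning Leah Delgado's interest in Granite Capital LLC, giving 18% + 31% = 49%.
By sibling attribution (R2), Chloe Delgado is treated as owning Leah Delgado's 4% interest in Northgate Energy Co.
Chain via Brightpath Mining NL (R1): 42% × 37% = 15.54% of Northgate Energy Co.
Chain via Granite Capital LLC (R1): 49% × 16% = 7.84% of Northgate Energy Co.
Direct interest in Northgate Energy Co: 4%.
Aggregating (R3): 15.54% + 7.84% + 4% = 27.38%.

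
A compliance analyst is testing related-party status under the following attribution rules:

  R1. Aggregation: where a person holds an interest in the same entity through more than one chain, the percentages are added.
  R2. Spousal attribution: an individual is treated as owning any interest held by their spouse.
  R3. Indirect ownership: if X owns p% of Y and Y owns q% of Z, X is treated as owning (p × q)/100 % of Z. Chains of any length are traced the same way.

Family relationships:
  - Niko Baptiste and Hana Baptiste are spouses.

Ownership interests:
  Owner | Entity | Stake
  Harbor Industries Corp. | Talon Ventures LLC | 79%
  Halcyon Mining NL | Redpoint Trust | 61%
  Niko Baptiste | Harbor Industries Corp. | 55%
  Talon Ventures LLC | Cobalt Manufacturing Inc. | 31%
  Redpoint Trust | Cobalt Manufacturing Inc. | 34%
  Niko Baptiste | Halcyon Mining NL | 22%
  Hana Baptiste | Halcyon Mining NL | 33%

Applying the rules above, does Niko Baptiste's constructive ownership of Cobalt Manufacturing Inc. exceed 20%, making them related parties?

By spousal attribution (R2), Niko Baptiste is treated as also owning Hana Baptiste's interest in Halcyon Mining NL, giving 22% + 33% = 55%.
Chain via Halcyon Mining NL → Redpoint Trust (R3): 55% × 61% × 34% = 11.407% of Cobalt Manufacturing Inc.
Chain via Harbor Industries Corp. → Talon Ventures LLC (R3): 55% × 79% × 31% = 13.4695% of Cobalt Manufacturing Inc.
Aggregating (R1): 11.407% + 13.4695% = 24.8765%.
24.8765% exceeds the 20% threshold, so Niko is a related party to Cobalt Manufacturing Inc.

Yes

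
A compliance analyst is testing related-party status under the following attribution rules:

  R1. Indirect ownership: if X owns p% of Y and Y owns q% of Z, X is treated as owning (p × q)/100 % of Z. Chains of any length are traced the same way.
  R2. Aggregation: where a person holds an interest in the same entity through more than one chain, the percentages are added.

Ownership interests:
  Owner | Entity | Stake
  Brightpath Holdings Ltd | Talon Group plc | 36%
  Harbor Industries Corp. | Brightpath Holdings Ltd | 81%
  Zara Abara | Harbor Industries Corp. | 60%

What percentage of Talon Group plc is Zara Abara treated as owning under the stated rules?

17.496%

Chain via Harbor Industries Corp. → Brightpath Holdings Ltd (R1): 60% × 81% × 36% = 17.496% of Talon Group plc.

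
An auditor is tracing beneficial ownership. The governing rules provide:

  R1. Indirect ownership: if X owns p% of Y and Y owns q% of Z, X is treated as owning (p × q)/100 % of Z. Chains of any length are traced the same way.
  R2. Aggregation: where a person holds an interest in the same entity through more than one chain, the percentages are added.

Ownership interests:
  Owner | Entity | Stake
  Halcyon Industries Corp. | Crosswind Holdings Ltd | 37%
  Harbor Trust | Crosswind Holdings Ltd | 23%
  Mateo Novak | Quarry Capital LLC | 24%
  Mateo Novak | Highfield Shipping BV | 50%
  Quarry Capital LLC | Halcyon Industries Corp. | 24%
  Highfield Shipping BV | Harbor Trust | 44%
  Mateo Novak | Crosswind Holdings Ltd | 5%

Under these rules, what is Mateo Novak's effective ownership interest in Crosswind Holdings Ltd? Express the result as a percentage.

Chain via Quarry Capital LLC → Halcyon Industries Corp. (R1): 24% × 24% × 37% = 2.1312% of Crosswind Holdings Ltd.
Chain via Highfield Shipping BV → Harbor Trust (R1): 50% × 44% × 23% = 5.06% of Crosswind Holdings Ltd.
Direct interest in Crosswind Holdings Ltd: 5%.
Aggregating (R2): 2.1312% + 5.06% + 5% = 12.1912%.

12.1912%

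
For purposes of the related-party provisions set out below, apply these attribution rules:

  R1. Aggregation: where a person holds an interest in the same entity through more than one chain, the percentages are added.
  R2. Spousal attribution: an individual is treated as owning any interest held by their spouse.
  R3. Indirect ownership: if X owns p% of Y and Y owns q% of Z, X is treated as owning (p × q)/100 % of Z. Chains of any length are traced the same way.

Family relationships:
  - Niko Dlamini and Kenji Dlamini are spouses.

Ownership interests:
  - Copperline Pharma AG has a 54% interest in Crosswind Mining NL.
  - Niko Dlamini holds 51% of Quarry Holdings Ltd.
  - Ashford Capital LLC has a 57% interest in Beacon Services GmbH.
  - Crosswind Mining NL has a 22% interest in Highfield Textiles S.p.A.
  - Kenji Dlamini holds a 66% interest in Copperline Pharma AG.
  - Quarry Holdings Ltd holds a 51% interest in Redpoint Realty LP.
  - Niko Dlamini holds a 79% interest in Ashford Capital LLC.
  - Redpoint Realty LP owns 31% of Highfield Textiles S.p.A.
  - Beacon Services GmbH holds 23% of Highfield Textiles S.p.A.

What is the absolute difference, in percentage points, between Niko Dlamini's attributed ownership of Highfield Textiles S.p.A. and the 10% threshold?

16.2608

By spousal attribution (R2), Niko Dlamini is treated as owning Kenji Dlamini's 66% interest in Copperline Pharma AG.
Chain via Ashford Capital LLC → Beacon Services GmbH (R3): 79% × 57% × 23% = 10.3569% of Highfield Textiles S.p.A.
Chain via Quarry Holdings Ltd → Redpoint Realty LP (R3): 51% × 51% × 31% = 8.0631% of Highfield Textiles S.p.A.
Chain via Copperline Pharma AG → Crosswind Mining NL (R3): 66% × 54% × 22% = 7.8408% of Highfield Textiles S.p.A.
Aggregating (R1): 10.3569% + 8.0631% + 7.8408% = 26.2608%.
26.2608% exceeds the 10% threshold by 16.2608 percentage points.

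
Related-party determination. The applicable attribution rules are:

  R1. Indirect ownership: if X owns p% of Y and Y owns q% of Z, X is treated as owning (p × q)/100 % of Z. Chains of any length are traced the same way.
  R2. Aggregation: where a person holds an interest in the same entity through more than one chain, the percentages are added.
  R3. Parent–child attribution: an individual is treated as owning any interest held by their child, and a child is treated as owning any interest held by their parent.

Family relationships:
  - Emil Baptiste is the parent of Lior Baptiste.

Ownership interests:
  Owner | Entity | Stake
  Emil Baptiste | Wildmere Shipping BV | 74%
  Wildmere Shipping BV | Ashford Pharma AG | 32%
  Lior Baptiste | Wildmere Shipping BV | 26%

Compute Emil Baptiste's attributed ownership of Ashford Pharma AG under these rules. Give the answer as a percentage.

32%

By parent–child attribution (R3), Emil Baptiste is treated as also owning Lior Baptiste's interest in Wildmere Shipping BV, giving 74% + 26% = 100%.
Chain via Wildmere Shipping BV (R1): 100% × 32% = 32% of Ashford Pharma AG.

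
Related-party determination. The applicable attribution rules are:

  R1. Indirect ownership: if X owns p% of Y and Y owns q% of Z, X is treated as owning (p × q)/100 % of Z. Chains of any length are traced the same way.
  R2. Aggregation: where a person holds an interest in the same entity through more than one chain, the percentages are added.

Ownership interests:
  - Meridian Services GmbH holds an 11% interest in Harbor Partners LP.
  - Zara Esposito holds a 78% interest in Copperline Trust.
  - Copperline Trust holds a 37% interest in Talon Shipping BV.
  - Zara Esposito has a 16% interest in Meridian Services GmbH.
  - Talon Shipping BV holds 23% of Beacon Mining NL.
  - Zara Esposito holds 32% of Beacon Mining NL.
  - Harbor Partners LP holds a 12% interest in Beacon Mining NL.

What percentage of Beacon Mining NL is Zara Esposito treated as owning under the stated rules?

38.849%

Chain via Meridian Services GmbH → Harbor Partners LP (R1): 16% × 11% × 12% = 0.2112% of Beacon Mining NL.
Chain via Copperline Trust → Talon Shipping BV (R1): 78% × 37% × 23% = 6.6378% of Beacon Mining NL.
Direct interest in Beacon Mining NL: 32%.
Aggregating (R2): 0.2112% + 6.6378% + 32% = 38.849%.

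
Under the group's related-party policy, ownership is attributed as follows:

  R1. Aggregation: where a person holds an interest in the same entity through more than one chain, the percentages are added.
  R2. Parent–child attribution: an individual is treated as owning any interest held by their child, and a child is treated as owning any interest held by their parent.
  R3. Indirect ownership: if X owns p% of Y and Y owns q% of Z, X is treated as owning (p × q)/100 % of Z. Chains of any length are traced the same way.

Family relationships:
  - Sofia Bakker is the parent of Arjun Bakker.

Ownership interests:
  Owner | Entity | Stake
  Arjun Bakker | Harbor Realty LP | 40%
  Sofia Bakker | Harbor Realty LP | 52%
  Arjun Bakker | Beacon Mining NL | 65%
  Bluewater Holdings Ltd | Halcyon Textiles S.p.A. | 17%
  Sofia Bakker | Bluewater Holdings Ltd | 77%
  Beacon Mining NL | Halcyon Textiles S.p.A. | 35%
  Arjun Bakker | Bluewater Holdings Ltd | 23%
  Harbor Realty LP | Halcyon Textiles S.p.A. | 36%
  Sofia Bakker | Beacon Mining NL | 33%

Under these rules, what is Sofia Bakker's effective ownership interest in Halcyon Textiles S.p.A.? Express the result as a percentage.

84.42%

By parent–child attribution (R2), Sofia Bakker is treated as also owning Arjun Bakker's interest in Beacon Mining NL, giving 33% + 65% = 98%.
By parent–child attribution (R2), Sofia Bakker is treated as also owning Arjun Bakker's interest in Bluewater Holdings Ltd, giving 77% + 23% = 100%.
By parent–child attribution (R2), Sofia Bakker is treated as also owning Arjun Bakker's interest in Harbor Realty LP, giving 52% + 40% = 92%.
Chain via Beacon Mining NL (R3): 98% × 35% = 34.3% of Halcyon Textiles S.p.A.
Chain via Bluewater Holdings Ltd (R3): 100% × 17% = 17% of Halcyon Textiles S.p.A.
Chain via Harbor Realty LP (R3): 92% × 36% = 33.12% of Halcyon Textiles S.p.A.
Aggregating (R1): 34.3% + 17% + 33.12% = 84.42%.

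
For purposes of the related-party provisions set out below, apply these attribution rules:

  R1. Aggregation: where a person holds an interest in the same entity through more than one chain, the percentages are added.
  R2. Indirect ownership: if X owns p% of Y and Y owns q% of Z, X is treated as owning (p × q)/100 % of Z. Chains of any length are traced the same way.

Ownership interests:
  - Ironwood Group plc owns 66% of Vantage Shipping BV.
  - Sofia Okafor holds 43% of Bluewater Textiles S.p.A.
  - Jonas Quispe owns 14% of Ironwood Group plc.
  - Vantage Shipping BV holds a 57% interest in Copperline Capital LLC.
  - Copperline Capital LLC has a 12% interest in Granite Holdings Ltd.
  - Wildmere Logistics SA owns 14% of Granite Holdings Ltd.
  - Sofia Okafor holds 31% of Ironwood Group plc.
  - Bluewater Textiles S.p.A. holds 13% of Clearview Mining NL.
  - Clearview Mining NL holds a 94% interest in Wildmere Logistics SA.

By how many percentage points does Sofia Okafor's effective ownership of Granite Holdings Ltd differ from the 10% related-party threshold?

7.864892

Chain via Bluewater Textiles S.p.A. → Clearview Mining NL → Wildmere Logistics SA (R2): 43% × 13% × 94% × 14% = 0.735644% of Granite Holdings Ltd.
Chain via Ironwood Group plc → Vantage Shipping BV → Copperline Capital LLC (R2): 31% × 66% × 57% × 12% = 1.399464% of Granite Holdings Ltd.
Aggregating (R1): 0.735644% + 1.399464% = 2.135108%.
2.135108% falls short of the 10% threshold by 7.864892 percentage points.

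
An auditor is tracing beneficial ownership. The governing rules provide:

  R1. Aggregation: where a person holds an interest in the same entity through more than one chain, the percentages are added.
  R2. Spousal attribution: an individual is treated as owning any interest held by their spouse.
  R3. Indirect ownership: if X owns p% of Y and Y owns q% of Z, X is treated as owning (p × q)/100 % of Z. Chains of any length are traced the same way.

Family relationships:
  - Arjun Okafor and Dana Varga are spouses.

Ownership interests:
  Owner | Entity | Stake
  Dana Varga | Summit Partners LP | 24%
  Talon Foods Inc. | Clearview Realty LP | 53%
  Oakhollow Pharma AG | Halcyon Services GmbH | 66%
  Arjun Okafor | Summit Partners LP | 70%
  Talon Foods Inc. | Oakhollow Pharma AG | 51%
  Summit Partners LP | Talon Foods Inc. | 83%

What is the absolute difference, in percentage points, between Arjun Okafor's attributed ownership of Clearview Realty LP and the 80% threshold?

38.6494

By spousal attribution (R2), Arjun Okafor is treated as also owning Dana Varga's interest in Summit Partners LP, giving 70% + 24% = 94%.
Chain via Summit Partners LP → Talon Foods Inc. (R3): 94% × 83% × 53% = 41.3506% of Clearview Realty LP.
41.3506% falls short of the 80% threshold by 38.6494 percentage points.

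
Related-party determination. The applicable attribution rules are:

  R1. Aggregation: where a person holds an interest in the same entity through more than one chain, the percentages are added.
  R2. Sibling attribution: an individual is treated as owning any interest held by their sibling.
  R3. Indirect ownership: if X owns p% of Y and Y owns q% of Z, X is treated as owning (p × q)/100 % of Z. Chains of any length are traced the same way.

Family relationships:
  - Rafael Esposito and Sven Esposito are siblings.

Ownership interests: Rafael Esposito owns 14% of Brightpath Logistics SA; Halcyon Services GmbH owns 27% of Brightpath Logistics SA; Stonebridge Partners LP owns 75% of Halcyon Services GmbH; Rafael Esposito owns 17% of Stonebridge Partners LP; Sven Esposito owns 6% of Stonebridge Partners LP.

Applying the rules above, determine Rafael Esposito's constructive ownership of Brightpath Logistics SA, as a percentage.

By sibling attribution (R2), Rafael Esposito is treated as also owning Sven Esposito's interest in Stonebridge Partners LP, giving 17% + 6% = 23%.
Chain via Stonebridge Partners LP → Halcyon Services GmbH (R3): 23% × 75% × 27% = 4.6575% of Brightpath Logistics SA.
Direct interest in Brightpath Logistics SA: 14%.
Aggregating (R1): 4.6575% + 14% = 18.6575%.

18.6575%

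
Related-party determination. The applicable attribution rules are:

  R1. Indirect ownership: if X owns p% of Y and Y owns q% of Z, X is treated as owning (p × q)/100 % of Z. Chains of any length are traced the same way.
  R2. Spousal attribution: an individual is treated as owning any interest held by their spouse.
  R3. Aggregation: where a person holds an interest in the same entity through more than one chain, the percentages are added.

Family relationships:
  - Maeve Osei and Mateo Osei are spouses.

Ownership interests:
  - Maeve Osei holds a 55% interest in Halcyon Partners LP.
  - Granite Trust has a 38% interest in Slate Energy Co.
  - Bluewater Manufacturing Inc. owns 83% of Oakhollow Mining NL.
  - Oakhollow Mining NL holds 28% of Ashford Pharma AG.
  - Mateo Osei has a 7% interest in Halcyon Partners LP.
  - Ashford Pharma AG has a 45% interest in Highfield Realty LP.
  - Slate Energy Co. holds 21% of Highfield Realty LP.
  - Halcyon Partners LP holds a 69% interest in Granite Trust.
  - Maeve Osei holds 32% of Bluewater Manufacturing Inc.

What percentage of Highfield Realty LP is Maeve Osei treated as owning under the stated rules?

6.760404%

By spousal attribution (R2), Maeve Osei is treated as also owning Mateo Osei's interest in Halcyon Partners LP, giving 55% + 7% = 62%.
Chain via Bluewater Manufacturing Inc. → Oakhollow Mining NL → Ashford Pharma AG (R1): 32% × 83% × 28% × 45% = 3.34656% of Highfield Realty LP.
Chain via Halcyon Partners LP → Granite Trust → Slate Energy Co. (R1): 62% × 69% × 38% × 21% = 3.413844% of Highfield Realty LP.
Aggregating (R3): 3.34656% + 3.413844% = 6.760404%.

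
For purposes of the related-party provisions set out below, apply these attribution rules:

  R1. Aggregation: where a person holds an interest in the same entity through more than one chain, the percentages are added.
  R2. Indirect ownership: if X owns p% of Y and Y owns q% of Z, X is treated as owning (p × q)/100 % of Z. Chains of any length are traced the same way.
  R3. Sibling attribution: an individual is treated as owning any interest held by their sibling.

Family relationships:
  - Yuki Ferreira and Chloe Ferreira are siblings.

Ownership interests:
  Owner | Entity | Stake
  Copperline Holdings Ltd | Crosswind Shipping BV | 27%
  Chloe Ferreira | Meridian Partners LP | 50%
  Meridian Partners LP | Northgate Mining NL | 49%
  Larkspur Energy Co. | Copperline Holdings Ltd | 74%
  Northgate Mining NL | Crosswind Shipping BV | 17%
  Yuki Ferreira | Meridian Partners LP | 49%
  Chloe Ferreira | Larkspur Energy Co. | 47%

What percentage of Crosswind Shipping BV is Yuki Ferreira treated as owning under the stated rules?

17.6373%

By sibling attribution (R3), Yuki Ferreira is treated as also owning Chloe Ferreira's interest in Meridian Partners LP, giving 49% + 50% = 99%.
By sibling attribution (R3), Yuki Ferreira is treated as owning Chloe Ferreira's 47% interest in Larkspur Energy Co.
Chain via Meridian Partners LP → Northgate Mining NL (R2): 99% × 49% × 17% = 8.2467% of Crosswind Shipping BV.
Chain via Larkspur Energy Co. → Copperline Holdings Ltd (R2): 47% × 74% × 27% = 9.3906% of Crosswind Shipping BV.
Aggregating (R1): 8.2467% + 9.3906% = 17.6373%.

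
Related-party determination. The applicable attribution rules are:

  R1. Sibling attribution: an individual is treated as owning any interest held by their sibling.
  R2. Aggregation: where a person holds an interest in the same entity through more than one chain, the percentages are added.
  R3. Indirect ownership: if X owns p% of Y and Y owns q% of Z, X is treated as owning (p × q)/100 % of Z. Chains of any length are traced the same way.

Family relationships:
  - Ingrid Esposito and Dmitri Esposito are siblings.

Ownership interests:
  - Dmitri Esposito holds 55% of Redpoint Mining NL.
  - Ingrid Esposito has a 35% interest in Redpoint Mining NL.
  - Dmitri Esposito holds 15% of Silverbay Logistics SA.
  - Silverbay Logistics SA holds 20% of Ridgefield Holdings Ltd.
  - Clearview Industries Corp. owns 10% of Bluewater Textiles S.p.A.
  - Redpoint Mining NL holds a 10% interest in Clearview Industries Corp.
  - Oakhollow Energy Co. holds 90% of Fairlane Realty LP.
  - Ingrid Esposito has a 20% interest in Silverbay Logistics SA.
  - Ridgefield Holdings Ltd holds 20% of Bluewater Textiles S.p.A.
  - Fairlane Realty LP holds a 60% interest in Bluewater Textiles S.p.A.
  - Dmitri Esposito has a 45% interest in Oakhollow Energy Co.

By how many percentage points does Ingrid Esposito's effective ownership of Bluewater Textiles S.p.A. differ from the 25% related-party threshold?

1.6

By sibling attribution (R1), Ingrid Esposito is treated as also owning Dmitri Esposito's interest in Redpoint Mining NL, giving 35% + 55% = 90%.
By sibling attribution (R1), Ingrid Esposito is treated as also owning Dmitri Esposito's interest in Silverbay Logistics SA, giving 20% + 15% = 35%.
By sibling attribution (R1), Ingrid Esposito is treated as owning Dmitri Esposito's 45% interest in Oakhollow Energy Co.
Chain via Redpoint Mining NL → Clearview Industries Corp. (R3): 90% × 10% × 10% = 0.9% of Bluewater Textiles S.p.A.
Chain via Silverbay Logistics SA → Ridgefield Holdings Ltd (R3): 35% × 20% × 20% = 1.4% of Bluewater Textiles S.p.A.
Chain via Oakhollow Energy Co. → Fairlane Realty LP (R3): 45% × 90% × 60% = 24.3% of Bluewater Textiles S.p.A.
Aggregating (R2): 0.9% + 1.4% + 24.3% = 26.6%.
26.6% exceeds the 25% threshold by 1.6 percentage points.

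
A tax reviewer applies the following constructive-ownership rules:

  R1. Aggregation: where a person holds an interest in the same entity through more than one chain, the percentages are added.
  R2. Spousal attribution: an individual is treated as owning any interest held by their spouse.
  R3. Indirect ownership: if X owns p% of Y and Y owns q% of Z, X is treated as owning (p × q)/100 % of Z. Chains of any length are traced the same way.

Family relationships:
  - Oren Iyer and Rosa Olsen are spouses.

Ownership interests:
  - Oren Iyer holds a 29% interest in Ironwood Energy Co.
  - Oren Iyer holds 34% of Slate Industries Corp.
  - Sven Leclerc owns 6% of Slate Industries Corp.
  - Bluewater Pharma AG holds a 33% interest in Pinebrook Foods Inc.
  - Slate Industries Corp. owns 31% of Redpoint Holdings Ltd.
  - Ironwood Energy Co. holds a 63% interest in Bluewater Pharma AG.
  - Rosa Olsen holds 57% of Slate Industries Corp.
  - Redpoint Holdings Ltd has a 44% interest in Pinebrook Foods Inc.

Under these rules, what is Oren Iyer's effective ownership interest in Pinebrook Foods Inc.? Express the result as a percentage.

By spousal attribution (R2), Oren Iyer is treated as also owning Rosa Olsen's interest in Slate Industries Corp, giving 34% + 57% = 91%.
Chain via Slate Industries Corp. → Redpoint Holdings Ltd (R3): 91% × 31% × 44% = 12.4124% of Pinebrook Foods Inc.
Chain via Ironwood Energy Co. → Bluewater Pharma AG (R3): 29% × 63% × 33% = 6.0291% of Pinebrook Foods Inc.
Aggregating (R1): 12.4124% + 6.0291% = 18.4415%.

18.4415%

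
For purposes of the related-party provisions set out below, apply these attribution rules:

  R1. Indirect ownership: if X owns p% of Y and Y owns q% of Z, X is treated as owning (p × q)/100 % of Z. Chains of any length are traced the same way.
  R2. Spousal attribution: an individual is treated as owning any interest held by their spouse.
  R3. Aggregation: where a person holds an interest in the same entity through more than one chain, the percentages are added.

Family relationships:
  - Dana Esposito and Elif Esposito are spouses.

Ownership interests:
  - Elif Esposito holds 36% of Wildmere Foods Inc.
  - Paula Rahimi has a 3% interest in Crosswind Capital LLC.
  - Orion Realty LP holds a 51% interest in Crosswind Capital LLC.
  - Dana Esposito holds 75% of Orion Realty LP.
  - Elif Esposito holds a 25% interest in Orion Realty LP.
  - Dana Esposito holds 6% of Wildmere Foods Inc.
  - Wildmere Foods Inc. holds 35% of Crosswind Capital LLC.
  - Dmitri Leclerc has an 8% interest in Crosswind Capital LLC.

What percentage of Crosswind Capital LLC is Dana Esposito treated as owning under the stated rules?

65.7%

By spousal attribution (R2), Dana Esposito is treated as also owning Elif Esposito's interest in Wildmere Foods Inc, giving 6% + 36% = 42%.
By spousal attribution (R2), Dana Esposito is treated as also owning Elif Esposito's interest in Orion Realty LP, giving 75% + 25% = 100%.
Chain via Wildmere Foods Inc. (R1): 42% × 35% = 14.7% of Crosswind Capital LLC.
Chain via Orion Realty LP (R1): 100% × 51% = 51% of Crosswind Capital LLC.
Aggregating (R3): 14.7% + 51% = 65.7%.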